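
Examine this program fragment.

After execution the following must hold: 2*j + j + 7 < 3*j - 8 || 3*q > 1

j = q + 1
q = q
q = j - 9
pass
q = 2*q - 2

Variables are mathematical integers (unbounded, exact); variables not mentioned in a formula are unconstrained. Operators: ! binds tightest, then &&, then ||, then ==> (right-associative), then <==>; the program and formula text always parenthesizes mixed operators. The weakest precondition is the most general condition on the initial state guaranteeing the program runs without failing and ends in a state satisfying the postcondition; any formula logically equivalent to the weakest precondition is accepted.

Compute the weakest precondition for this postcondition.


Working backward. After the program, the postcondition 2*j + j + 7 < 3*j - 8 || 3*q > 1 must hold; in canonical form it is 3*q > 1.
Before q := 2*q - 2: 6*q > 7
Before skip: 6*q > 7
Before q := j - 9: 6*j > 61
Before q := q: 6*j > 61
Before j := q + 1: 6*q > 55
Answer: WP = 6*q > 55


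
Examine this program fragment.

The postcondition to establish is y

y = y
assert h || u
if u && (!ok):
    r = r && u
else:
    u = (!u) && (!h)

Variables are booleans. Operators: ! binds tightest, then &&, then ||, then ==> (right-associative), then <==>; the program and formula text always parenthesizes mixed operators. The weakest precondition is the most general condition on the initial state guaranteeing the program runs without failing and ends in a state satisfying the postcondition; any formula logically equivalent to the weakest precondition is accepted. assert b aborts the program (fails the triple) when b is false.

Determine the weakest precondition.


Working backward. After the program, y must hold.
Then branch requires y; else branch requires y.
Before the if: ((u && (!ok)) ==> y) && ((!(u && (!ok))) ==> y)
Before assert h || u: (h || u) && ((u && (!ok)) ==> y) && ((!(u && (!ok))) ==> y)
Before y := y: (h || u) && ((u && (!ok)) ==> y) && ((!(u && (!ok))) ==> y)
Answer: WP = (h || u) && ((u && (!ok)) ==> y) && ((!(u && (!ok))) ==> y)


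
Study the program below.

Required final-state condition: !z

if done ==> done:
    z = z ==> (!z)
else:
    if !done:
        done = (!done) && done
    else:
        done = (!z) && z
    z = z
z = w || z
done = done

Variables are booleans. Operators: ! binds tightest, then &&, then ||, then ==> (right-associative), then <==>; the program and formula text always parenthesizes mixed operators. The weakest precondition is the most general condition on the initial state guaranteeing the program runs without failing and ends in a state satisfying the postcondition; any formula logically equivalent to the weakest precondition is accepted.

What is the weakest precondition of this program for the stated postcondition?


Working backward. After the program, !z must hold.
Before done := done: !z
Before z := w || z: !(w || z)
Then branch requires !(w || (z ==> (!z))); else branch requires ((!done) ==> (!(w || z))) && (done ==> (!(w || z))).
Before the if: !(w || (z ==> (!z)))
Answer: WP = !(w || (z ==> (!z)))


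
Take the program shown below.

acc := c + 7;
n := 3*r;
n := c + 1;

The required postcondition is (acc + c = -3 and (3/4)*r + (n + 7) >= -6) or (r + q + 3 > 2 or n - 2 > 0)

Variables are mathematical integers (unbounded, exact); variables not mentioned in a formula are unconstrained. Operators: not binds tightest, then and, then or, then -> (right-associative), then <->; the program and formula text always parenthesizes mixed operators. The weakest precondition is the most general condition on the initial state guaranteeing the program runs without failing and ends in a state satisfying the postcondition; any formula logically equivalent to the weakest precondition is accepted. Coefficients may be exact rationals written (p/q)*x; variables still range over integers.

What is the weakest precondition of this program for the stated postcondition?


Working backward. After the program, the postcondition (acc + c = -3 and (3/4)*r + (n + 7) >= -6) or (r + q + 3 > 2 or n - 2 > 0) must hold; in canonical form it is (acc + c = -3 and n + (3/4)*r >= -13) or q + r > -1 or n > 2.
Before n := c + 1: (acc + c = -3 and c + (3/4)*r >= -14) or q + r > -1 or c > 1
Before n := 3*r: (acc + c = -3 and c + (3/4)*r >= -14) or q + r > -1 or c > 1
Before acc := c + 7: (2*c = -10 and c + (3/4)*r >= -14) or q + r > -1 or c > 1
Answer: WP = (2*c = -10 and c + (3/4)*r >= -14) or q + r > -1 or c > 1


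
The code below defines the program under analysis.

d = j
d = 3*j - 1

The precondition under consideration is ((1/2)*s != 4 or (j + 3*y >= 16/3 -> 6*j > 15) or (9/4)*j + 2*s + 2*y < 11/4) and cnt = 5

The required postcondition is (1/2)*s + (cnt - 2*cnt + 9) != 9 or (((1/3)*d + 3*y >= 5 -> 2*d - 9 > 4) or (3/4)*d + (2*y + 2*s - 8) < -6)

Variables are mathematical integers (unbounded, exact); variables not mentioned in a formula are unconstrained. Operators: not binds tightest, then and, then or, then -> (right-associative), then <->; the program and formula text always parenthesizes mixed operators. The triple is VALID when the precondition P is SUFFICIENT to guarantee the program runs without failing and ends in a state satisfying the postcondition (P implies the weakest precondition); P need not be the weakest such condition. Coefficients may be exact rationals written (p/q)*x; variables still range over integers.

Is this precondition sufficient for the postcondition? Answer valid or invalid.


Working backward. After the program, the postcondition (1/2)*s + (cnt - 2*cnt + 9) != 9 or (((1/3)*d + 3*y >= 5 -> 2*d - 9 > 4) or (3/4)*d + (2*y + 2*s - 8) < -6) must hold; in canonical form it is (1/2)*s != cnt or ((1/3)*d + 3*y >= 5 -> 2*d > 13) or (3/4)*d + 2*s + 2*y < 2.
Before d := 3*j - 1: (1/2)*s != cnt or (j + 3*y >= 16/3 -> 6*j > 15) or (9/4)*j + 2*s + 2*y < 11/4
Before d := j: (1/2)*s != cnt or (j + 3*y >= 16/3 -> 6*j > 15) or (9/4)*j + 2*s + 2*y < 11/4
The weakest precondition is (1/2)*s != cnt or (j + 3*y >= 16/3 -> 6*j > 15) or (9/4)*j + 2*s + 2*y < 11/4.
Check whether ((1/2)*s != 4 or (j + 3*y >= 16/3 -> 6*j > 15) or (9/4)*j + 2*s + 2*y < 11/4) and cnt = 5 implies it.
Countermodel: at the initial state cnt = 5, j = 2, s = 10, y = 2, the precondition holds but the weakest precondition fails.
Answer: invalid


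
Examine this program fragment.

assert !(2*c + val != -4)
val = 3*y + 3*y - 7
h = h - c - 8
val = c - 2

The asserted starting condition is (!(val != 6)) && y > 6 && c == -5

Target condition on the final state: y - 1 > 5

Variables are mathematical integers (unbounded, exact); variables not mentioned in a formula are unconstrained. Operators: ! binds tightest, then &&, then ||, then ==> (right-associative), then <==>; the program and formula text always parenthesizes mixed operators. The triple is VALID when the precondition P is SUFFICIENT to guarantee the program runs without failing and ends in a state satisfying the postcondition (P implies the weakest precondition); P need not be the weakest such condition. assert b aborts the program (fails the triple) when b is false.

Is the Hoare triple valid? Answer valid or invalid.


Working backward. After the program, the postcondition y - 1 > 5 must hold; in canonical form it is y > 6.
Before val := c - 2: y > 6
Before h := h - c - 8: y > 6
Before val := 3*y + 3*y - 7: y > 6
Before assert !(2*c + val != -4): (!(2*c + val != -4)) && y > 6
The weakest precondition is (!(2*c + val != -4)) && y > 6.
Check whether (!(val != 6)) && y > 6 && c == -5 implies it.
Every state satisfying the precondition satisfies the weakest precondition: the implication holds.
Answer: valid


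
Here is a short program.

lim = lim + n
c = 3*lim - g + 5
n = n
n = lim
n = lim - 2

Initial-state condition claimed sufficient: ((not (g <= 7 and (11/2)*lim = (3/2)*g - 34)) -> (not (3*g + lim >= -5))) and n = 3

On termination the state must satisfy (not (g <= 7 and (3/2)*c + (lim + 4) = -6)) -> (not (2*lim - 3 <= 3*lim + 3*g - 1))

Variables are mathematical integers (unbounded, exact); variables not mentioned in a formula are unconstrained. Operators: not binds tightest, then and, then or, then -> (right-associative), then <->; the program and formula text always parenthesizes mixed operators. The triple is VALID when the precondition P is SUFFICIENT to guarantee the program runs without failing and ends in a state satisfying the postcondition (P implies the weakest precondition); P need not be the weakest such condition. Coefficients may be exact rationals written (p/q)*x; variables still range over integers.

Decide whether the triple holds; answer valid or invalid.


Working backward. After the program, the postcondition (not (g <= 7 and (3/2)*c + (lim + 4) = -6)) -> (not (2*lim - 3 <= 3*lim + 3*g - 1)) must hold; in canonical form it is (not (g <= 7 and (3/2)*c + lim = -10)) -> (not (3*g + lim >= -2)).
Before n := lim - 2: (not (g <= 7 and (3/2)*c + lim = -10)) -> (not (3*g + lim >= -2))
Before n := lim: (not (g <= 7 and (3/2)*c + lim = -10)) -> (not (3*g + lim >= -2))
Before n := n: (not (g <= 7 and (3/2)*c + lim = -10)) -> (not (3*g + lim >= -2))
Before c := 3*lim - g + 5: (not (g <= 7 and (11/2)*lim = (3/2)*g - 35/2)) -> (not (3*g + lim >= -2))
Before lim := lim + n: (not (g <= 7 and (11/2)*lim + (11/2)*n = (3/2)*g - 35/2)) -> (not (3*g + lim + n >= -2))
The weakest precondition is (not (g <= 7 and (11/2)*lim + (11/2)*n = (3/2)*g - 35/2)) -> (not (3*g + lim + n >= -2)).
Check whether ((not (g <= 7 and (11/2)*lim = (3/2)*g - 34)) -> (not (3*g + lim >= -5))) and n = 3 implies it.
Every state satisfying the precondition satisfies the weakest precondition: the implication holds.
Answer: valid


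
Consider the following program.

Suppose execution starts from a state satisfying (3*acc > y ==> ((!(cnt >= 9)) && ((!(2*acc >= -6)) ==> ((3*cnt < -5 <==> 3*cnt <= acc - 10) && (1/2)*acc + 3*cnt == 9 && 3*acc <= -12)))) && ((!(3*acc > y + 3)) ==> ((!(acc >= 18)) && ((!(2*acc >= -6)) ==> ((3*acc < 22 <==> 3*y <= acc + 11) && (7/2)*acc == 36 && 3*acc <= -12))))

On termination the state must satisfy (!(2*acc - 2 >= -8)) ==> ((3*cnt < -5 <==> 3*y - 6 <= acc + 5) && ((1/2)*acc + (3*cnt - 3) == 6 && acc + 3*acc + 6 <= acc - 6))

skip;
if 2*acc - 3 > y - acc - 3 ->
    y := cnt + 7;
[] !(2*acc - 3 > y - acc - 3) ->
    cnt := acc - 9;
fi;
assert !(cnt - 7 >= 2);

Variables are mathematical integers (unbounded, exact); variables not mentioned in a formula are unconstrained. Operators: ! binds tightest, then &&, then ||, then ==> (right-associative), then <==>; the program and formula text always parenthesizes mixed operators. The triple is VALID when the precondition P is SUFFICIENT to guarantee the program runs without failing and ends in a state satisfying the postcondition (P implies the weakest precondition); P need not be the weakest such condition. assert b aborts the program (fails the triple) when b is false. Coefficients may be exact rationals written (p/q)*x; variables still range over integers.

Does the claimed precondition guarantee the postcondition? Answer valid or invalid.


Working backward. After the program, the postcondition (!(2*acc - 2 >= -8)) ==> ((3*cnt < -5 <==> 3*y - 6 <= acc + 5) && ((1/2)*acc + (3*cnt - 3) == 6 && acc + 3*acc + 6 <= acc - 6)) must hold; in canonical form it is (!(2*acc >= -6)) ==> ((3*cnt < -5 <==> 3*y <= acc + 11) && (1/2)*acc + 3*cnt == 9 && 3*acc <= -12).
Before assert !(cnt - 7 >= 2): (!(cnt >= 9)) && ((!(2*acc >= -6)) ==> ((3*cnt < -5 <==> 3*y <= acc + 11) && (1/2)*acc + 3*cnt == 9 && 3*acc <= -12))
Then branch requires (!(cnt >= 9)) && ((!(2*acc >= -6)) ==> ((3*cnt < -5 <==> 3*cnt <= acc - 10) && (1/2)*acc + 3*cnt == 9 && 3*acc <= -12)); else branch requires (!(acc >= 18)) && ((!(2*acc >= -6)) ==> ((3*acc < 22 <==> 3*y <= acc + 11) && (7/2)*acc == 36 && 3*acc <= -12)).
Before the if: (3*acc > y ==> ((!(cnt >= 9)) && ((!(2*acc >= -6)) ==> ((3*cnt < -5 <==> 3*cnt <= acc - 10) && (1/2)*acc + 3*cnt == 9 && 3*acc <= -12)))) && ((!(3*acc > y)) ==> ((!(acc >= 18)) && ((!(2*acc >= -6)) ==> ((3*acc < 22 <==> 3*y <= acc + 11) && (7/2)*acc == 36 && 3*acc <= -12))))
Before skip: (3*acc > y ==> ((!(cnt >= 9)) && ((!(2*acc >= -6)) ==> ((3*cnt < -5 <==> 3*cnt <= acc - 10) && (1/2)*acc + 3*cnt == 9 && 3*acc <= -12)))) && ((!(3*acc > y)) ==> ((!(acc >= 18)) && ((!(2*acc >= -6)) ==> ((3*acc < 22 <==> 3*y <= acc + 11) && (7/2)*acc == 36 && 3*acc <= -12))))
The weakest precondition is (3*acc > y ==> ((!(cnt >= 9)) && ((!(2*acc >= -6)) ==> ((3*cnt < -5 <==> 3*cnt <= acc - 10) && (1/2)*acc + 3*cnt == 9 && 3*acc <= -12)))) && ((!(3*acc > y)) ==> ((!(acc >= 18)) && ((!(2*acc >= -6)) ==> ((3*acc < 22 <==> 3*y <= acc + 11) && (7/2)*acc == 36 && 3*acc <= -12)))).
Check whether (3*acc > y ==> ((!(cnt >= 9)) && ((!(2*acc >= -6)) ==> ((3*cnt < -5 <==> 3*cnt <= acc - 10) && (1/2)*acc + 3*cnt == 9 && 3*acc <= -12)))) && ((!(3*acc > y + 3)) ==> ((!(acc >= 18)) && ((!(2*acc >= -6)) ==> ((3*acc < 22 <==> 3*y <= acc + 11) && (7/2)*acc == 36 && 3*acc <= -12)))) implies it.
Every state satisfying the precondition satisfies the weakest precondition: the implication holds.
Answer: valid


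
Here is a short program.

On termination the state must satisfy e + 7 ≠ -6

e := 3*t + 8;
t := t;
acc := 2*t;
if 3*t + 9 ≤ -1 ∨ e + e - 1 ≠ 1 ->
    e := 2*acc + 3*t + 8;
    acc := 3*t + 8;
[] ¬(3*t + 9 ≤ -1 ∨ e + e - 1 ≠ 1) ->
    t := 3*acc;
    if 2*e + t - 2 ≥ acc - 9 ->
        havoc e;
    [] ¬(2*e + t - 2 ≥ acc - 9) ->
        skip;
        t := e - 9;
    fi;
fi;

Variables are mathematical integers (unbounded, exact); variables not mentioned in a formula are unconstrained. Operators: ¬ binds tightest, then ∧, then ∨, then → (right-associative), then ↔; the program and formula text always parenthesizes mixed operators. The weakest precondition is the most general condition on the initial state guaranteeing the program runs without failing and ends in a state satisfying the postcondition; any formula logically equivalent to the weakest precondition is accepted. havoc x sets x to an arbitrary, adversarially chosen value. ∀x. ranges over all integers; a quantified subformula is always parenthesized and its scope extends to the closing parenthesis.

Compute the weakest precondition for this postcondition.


Working backward. After the program, the postcondition e + 7 ≠ -6 must hold; in canonical form it is e ≠ -13.
Then branch requires 2*acc + 3*t ≠ -21; else branch requires (2*acc + 2*e ≥ -7 → (∀e_1. e_1 ≠ -13)) ∧ ((¬(2*acc + 2*e ≥ -7)) → e ≠ -13).
Before the if: ((3*t ≤ -10 ∨ 2*e ≠ 2) → 2*acc + 3*t ≠ -21) ∧ ((¬(3*t ≤ -10 ∨ 2*e ≠ 2)) → ((2*acc + 2*e ≥ -7 → (∀e_1. e_1 ≠ -13)) ∧ ((¬(2*acc + 2*e ≥ -7)) → e ≠ -13)))
Before acc := 2*t: ((3*t ≤ -10 ∨ 2*e ≠ 2) → 7*t ≠ -21) ∧ ((¬(3*t ≤ -10 ∨ 2*e ≠ 2)) → ((2*e + 4*t ≥ -7 → (∀e_1. e_1 ≠ -13)) ∧ ((¬(2*e + 4*t ≥ -7)) → e ≠ -13)))
Before t := t: ((3*t ≤ -10 ∨ 2*e ≠ 2) → 7*t ≠ -21) ∧ ((¬(3*t ≤ -10 ∨ 2*e ≠ 2)) → ((2*e + 4*t ≥ -7 → (∀e_1. e_1 ≠ -13)) ∧ ((¬(2*e + 4*t ≥ -7)) → e ≠ -13)))
Before e := 3*t + 8: ((3*t ≤ -10 ∨ 6*t ≠ -14) → 7*t ≠ -21) ∧ ((¬(3*t ≤ -10 ∨ 6*t ≠ -14)) → ((10*t ≥ -23 → (∀e_1. e_1 ≠ -13)) ∧ ((¬(10*t ≥ -23)) → 3*t ≠ -21)))
Answer: WP = ((3*t ≤ -10 ∨ 6*t ≠ -14) → 7*t ≠ -21) ∧ ((¬(3*t ≤ -10 ∨ 6*t ≠ -14)) → ((10*t ≥ -23 → (∀e_1. e_1 ≠ -13)) ∧ ((¬(10*t ≥ -23)) → 3*t ≠ -21)))


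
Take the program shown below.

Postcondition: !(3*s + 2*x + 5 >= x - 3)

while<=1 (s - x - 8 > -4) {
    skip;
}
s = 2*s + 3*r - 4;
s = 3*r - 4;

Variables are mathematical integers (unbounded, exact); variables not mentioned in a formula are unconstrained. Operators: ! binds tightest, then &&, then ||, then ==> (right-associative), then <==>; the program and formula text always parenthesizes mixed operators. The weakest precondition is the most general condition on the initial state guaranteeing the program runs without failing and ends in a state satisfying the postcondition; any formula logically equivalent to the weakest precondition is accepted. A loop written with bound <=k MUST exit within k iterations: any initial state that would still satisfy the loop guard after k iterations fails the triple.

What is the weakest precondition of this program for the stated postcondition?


Working backward. After the program, the postcondition !(3*s + 2*x + 5 >= x - 3) must hold; in canonical form it is !(3*s + x >= -8).
Before s := 3*r - 4: !(9*r + x >= 4)
Before s := 2*s + 3*r - 4: !(9*r + x >= 4)
Before the loop (bound <=1), unroll the exhaustion recursion (WP_0 = exit-now case; WP_j = one more guarded iteration, up to j = 1):
  WP_0: (!(s > x + 4)) && (!(9*r + x >= 4))
  WP_1: (s > x + 4 ==> ((!(s > x + 4)) && (!(9*r + x >= 4)))) && ((!(s > x + 4)) ==> (!(9*r + x >= 4)))
So before the loop: (s > x + 4 ==> ((!(s > x + 4)) && (!(9*r + x >= 4)))) && ((!(s > x + 4)) ==> (!(9*r + x >= 4)))
Answer: WP = (s > x + 4 ==> ((!(s > x + 4)) && (!(9*r + x >= 4)))) && ((!(s > x + 4)) ==> (!(9*r + x >= 4)))


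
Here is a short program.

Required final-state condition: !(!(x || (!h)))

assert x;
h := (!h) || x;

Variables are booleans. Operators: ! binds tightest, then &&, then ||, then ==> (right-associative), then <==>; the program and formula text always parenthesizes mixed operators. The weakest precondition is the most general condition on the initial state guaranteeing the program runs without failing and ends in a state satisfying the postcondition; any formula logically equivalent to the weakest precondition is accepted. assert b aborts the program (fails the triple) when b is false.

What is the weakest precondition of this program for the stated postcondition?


Working backward. After the program, the postcondition !(!(x || (!h))) must hold; in canonical form it is x || (!h).
Before h := (!h) || x: x || (!((!h) || x))
Before assert x: x && (x || (!((!h) || x)))
Answer: WP = x && (x || (!((!h) || x)))


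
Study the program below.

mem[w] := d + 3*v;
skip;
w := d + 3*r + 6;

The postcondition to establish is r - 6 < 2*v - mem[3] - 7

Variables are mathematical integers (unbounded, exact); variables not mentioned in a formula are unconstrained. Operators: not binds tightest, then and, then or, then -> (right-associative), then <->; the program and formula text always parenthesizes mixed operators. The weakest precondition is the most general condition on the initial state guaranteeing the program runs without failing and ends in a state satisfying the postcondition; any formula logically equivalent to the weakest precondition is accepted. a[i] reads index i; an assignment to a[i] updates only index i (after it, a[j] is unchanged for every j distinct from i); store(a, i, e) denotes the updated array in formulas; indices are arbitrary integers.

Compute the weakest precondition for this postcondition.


Working backward. After the program, the postcondition r - 6 < 2*v - mem[3] - 7 must hold; in canonical form it is mem[3] + r < 2*v - 1.
Before w := d + 3*r + 6: mem[3] + r < 2*v - 1
Before skip: mem[3] + r < 2*v - 1
Before mem[w] := d + 3*v: store(mem, w, d + 3*v)[3] + r < 2*v - 1
Answer: WP = store(mem, w, d + 3*v)[3] + r < 2*v - 1


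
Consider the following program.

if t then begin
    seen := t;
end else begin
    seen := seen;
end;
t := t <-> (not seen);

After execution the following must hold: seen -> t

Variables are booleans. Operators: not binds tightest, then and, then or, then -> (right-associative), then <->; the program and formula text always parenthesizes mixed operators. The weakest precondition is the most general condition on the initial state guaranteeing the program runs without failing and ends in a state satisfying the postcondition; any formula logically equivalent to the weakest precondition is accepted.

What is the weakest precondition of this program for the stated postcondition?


Working backward. After the program, seen -> t must hold.
Before t := t <-> (not seen): seen -> (t <-> (not seen))
Then branch requires t -> (t <-> (not t)); else branch requires seen -> (t <-> (not seen)).
Before the if: (t -> (t -> (t <-> (not t)))) and ((not t) -> (seen -> (t <-> (not seen))))
Answer: WP = (t -> (t -> (t <-> (not t)))) and ((not t) -> (seen -> (t <-> (not seen))))


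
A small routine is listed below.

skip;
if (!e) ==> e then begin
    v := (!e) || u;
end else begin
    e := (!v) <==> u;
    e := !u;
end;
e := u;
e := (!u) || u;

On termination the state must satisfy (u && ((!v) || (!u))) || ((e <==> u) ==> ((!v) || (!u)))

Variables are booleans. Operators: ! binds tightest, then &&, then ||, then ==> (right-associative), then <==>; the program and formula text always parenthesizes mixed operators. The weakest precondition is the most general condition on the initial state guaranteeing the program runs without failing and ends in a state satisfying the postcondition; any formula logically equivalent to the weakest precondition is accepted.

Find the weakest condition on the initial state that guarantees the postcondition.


Working backward. After the program, (u && ((!v) || (!u))) || ((e <==> u) ==> ((!v) || (!u))) must hold.
Before e := (!u) || u: (u && ((!v) || (!u))) || (u ==> ((!v) || (!u)))
Before e := u: (u && ((!v) || (!u))) || (u ==> ((!v) || (!u)))
Then branch requires (u && ((!((!e) || u)) || (!u))) || (u ==> ((!((!e) || u)) || (!u))); else branch requires (u && ((!v) || (!u))) || (u ==> ((!v) || (!u))).
Before the if: (((!e) ==> e) ==> ((u && ((!((!e) || u)) || (!u))) || (u ==> ((!((!e) || u)) || (!u))))) && ((!((!e) ==> e)) ==> ((u && ((!v) || (!u))) || (u ==> ((!v) || (!u)))))
Before skip: (((!e) ==> e) ==> ((u && ((!((!e) || u)) || (!u))) || (u ==> ((!((!e) || u)) || (!u))))) && ((!((!e) ==> e)) ==> ((u && ((!v) || (!u))) || (u ==> ((!v) || (!u)))))
Answer: WP = (((!e) ==> e) ==> ((u && ((!((!e) || u)) || (!u))) || (u ==> ((!((!e) || u)) || (!u))))) && ((!((!e) ==> e)) ==> ((u && ((!v) || (!u))) || (u ==> ((!v) || (!u)))))


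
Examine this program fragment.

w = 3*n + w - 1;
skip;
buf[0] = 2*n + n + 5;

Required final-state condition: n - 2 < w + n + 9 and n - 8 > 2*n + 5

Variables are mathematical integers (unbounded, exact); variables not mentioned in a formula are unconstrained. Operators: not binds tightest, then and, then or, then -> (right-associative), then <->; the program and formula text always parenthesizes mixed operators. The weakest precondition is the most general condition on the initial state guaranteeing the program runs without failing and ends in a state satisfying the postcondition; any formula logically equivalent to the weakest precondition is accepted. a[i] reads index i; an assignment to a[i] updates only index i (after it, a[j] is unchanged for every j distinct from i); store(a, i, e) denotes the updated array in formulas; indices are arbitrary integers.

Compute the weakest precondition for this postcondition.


Working backward. After the program, the postcondition n - 2 < w + n + 9 and n - 8 > 2*n + 5 must hold; in canonical form it is w > -11 and n < -13.
Before buf[0] := 2*n + n + 5: w > -11 and n < -13
Before skip: w > -11 and n < -13
Before w := 3*n + w - 1: 3*n + w > -10 and n < -13
Answer: WP = 3*n + w > -10 and n < -13


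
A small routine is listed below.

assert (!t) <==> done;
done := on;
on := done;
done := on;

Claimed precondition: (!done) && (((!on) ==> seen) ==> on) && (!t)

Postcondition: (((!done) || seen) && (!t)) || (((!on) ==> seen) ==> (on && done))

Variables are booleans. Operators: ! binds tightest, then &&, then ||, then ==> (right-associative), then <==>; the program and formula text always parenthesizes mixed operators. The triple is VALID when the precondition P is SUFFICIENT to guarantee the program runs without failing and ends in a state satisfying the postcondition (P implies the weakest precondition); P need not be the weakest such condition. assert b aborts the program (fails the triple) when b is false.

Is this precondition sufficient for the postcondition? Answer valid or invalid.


Working backward. After the program, (((!done) || seen) && (!t)) || (((!on) ==> seen) ==> (on && done)) must hold.
Before done := on: (((!on) || seen) && (!t)) || (((!on) ==> seen) ==> on)
Before on := done: (((!done) || seen) && (!t)) || (((!done) ==> seen) ==> done)
Before done := on: (((!on) || seen) && (!t)) || (((!on) ==> seen) ==> on)
Before assert (!t) <==> done: ((!t) <==> done) && ((((!on) || seen) && (!t)) || (((!on) ==> seen) ==> on))
The weakest precondition is ((!t) <==> done) && ((((!on) || seen) && (!t)) || (((!on) ==> seen) ==> on)).
Check whether (!done) && (((!on) ==> seen) ==> on) && (!t) implies it.
Countermodel: at the initial state done = false, on = false, seen = false, t = false, the precondition holds but the weakest precondition fails.
Answer: invalid


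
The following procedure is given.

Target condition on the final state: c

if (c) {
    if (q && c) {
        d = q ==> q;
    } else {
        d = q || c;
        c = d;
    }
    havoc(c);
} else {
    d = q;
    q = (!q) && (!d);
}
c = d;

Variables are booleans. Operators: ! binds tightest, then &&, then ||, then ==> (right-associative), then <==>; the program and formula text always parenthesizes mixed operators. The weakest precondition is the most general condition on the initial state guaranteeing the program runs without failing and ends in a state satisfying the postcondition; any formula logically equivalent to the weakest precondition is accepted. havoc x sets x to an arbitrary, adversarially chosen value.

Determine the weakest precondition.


Working backward. After the program, c must hold.
Before c := d: d
Then branch requires (!(q && c)) ==> (q || c); else branch requires q.
Before the if: (c ==> ((!(q && c)) ==> (q || c))) && ((!c) ==> q)
Answer: WP = (c ==> ((!(q && c)) ==> (q || c))) && ((!c) ==> q)


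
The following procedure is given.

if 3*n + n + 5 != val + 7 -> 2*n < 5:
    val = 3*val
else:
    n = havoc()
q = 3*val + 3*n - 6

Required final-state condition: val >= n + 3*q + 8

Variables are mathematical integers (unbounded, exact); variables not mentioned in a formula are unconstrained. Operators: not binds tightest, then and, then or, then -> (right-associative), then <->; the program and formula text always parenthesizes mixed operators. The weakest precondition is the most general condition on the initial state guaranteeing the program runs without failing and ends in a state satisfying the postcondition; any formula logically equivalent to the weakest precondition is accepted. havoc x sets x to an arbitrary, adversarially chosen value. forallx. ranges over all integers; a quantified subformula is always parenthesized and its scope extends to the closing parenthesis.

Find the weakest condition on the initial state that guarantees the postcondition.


Working backward. After the program, val >= n + 3*q + 8 must hold.
Before q := 3*val + 3*n - 6: 10*n + 8*val <= 10
Then branch requires 10*n + 24*val <= 10; else branch requires forall n_1. 10*n_1 + 8*val <= 10.
Before the if: ((4*n != val + 2 -> 2*n < 5) -> 10*n + 24*val <= 10) and ((not (4*n != val + 2 -> 2*n < 5)) -> (forall n_1. 10*n_1 + 8*val <= 10))
Answer: WP = ((4*n != val + 2 -> 2*n < 5) -> 10*n + 24*val <= 10) and ((not (4*n != val + 2 -> 2*n < 5)) -> (forall n_1. 10*n_1 + 8*val <= 10))


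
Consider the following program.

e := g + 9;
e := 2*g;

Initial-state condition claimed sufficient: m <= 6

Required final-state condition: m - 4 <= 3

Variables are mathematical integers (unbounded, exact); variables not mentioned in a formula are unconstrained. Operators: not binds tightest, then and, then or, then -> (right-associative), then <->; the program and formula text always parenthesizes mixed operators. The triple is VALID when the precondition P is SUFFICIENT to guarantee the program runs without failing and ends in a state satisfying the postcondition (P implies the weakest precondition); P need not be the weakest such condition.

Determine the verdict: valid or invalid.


Working backward. After the program, the postcondition m - 4 <= 3 must hold; in canonical form it is m <= 7.
Before e := 2*g: m <= 7
Before e := g + 9: m <= 7
The weakest precondition is m <= 7.
Check whether m <= 6 implies it.
Every state satisfying the precondition satisfies the weakest precondition: the implication holds.
Answer: valid


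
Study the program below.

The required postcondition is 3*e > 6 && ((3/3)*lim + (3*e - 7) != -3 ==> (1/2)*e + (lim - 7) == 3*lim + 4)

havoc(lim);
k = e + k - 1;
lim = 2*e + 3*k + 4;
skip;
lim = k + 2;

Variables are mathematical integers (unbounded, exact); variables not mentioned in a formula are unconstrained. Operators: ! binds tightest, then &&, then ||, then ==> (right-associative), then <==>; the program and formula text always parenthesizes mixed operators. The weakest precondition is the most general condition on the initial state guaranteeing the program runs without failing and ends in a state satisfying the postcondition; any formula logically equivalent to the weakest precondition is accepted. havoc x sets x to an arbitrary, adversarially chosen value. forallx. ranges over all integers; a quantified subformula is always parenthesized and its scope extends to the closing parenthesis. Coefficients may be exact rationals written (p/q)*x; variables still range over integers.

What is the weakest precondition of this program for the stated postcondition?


Working backward. After the program, the postcondition 3*e > 6 && ((3/3)*lim + (3*e - 7) != -3 ==> (1/2)*e + (lim - 7) == 3*lim + 4) must hold; in canonical form it is 3*e > 6 && (3*e + lim != 4 ==> (1/2)*e == 2*lim + 11).
Before lim := k + 2: 3*e > 6 && (3*e + k != 2 ==> (1/2)*e == 2*k + 15)
Before skip: 3*e > 6 && (3*e + k != 2 ==> (1/2)*e == 2*k + 15)
Before lim := 2*e + 3*k + 4: 3*e > 6 && (3*e + k != 2 ==> (1/2)*e == 2*k + 15)
Before k := e + k - 1: 3*e > 6 && (4*e + k != 3 ==> (3/2)*e + 2*k == -13)
Before havoc lim: 3*e > 6 && (4*e + k != 3 ==> (3/2)*e + 2*k == -13)
Answer: WP = 3*e > 6 && (4*e + k != 3 ==> (3/2)*e + 2*k == -13)


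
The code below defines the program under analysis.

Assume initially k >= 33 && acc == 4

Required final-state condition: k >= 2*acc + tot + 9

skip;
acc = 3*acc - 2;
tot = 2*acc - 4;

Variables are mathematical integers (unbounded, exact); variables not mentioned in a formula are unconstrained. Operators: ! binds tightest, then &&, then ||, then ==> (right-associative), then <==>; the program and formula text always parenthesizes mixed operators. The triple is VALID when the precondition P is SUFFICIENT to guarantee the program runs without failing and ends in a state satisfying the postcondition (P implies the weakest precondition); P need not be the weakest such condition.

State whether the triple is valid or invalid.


Working backward. After the program, k >= 2*acc + tot + 9 must hold.
Before tot := 2*acc - 4: k >= 4*acc + 5
Before acc := 3*acc - 2: k >= 12*acc - 3
Before skip: k >= 12*acc - 3
The weakest precondition is k >= 12*acc - 3.
Check whether k >= 33 && acc == 4 implies it.
Countermodel: at the initial state acc = 4, k = 33, the precondition holds but the weakest precondition fails.
Answer: invalid


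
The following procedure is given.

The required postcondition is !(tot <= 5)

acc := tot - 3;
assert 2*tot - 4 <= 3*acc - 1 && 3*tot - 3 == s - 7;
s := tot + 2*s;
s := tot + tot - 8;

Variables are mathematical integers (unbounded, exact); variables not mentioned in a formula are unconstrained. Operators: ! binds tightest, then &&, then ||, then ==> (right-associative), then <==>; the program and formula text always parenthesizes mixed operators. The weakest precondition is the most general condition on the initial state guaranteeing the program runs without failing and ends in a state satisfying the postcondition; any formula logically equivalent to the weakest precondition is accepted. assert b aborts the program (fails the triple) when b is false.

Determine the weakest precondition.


Working backward. After the program, !(tot <= 5) must hold.
Before s := tot + tot - 8: !(tot <= 5)
Before s := tot + 2*s: !(tot <= 5)
Before assert 2*tot - 4 <= 3*acc - 1 && 3*tot - 3 == s - 7: 2*tot <= 3*acc + 3 && 3*tot == s - 4 && (!(tot <= 5))
Before acc := tot - 3: tot >= 6 && 3*tot == s - 4 && (!(tot <= 5))
Answer: WP = tot >= 6 && 3*tot == s - 4 && (!(tot <= 5))


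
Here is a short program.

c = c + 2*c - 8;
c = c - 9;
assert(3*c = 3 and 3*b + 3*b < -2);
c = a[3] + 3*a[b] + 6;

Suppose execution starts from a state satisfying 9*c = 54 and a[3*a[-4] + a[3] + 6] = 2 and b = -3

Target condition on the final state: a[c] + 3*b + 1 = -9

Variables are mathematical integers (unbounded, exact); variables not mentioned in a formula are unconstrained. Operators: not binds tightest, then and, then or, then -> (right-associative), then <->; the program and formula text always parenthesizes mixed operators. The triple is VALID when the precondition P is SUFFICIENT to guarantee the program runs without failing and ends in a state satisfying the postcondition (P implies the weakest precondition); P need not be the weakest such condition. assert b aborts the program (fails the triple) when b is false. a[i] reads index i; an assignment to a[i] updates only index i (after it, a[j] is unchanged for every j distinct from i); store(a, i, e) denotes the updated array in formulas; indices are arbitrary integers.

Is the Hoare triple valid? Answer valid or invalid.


Working backward. After the program, the postcondition a[c] + 3*b + 1 = -9 must hold; in canonical form it is a[c] + 3*b = -10.
Before c := a[3] + 3*a[b] + 6: a[a[3] + 3*a[b] + 6] + 3*b = -10
Before assert 3*c = 3 and 3*b + 3*b < -2: 3*c = 3 and 6*b < -2 and a[a[3] + 3*a[b] + 6] + 3*b = -10
Before c := c - 9: 3*c = 30 and 6*b < -2 and a[a[3] + 3*a[b] + 6] + 3*b = -10
Before c := c + 2*c - 8: 9*c = 54 and 6*b < -2 and a[a[3] + 3*a[b] + 6] + 3*b = -10
The weakest precondition is 9*c = 54 and 6*b < -2 and a[a[3] + 3*a[b] + 6] + 3*b = -10.
Check whether 9*c = 54 and a[3*a[-4] + a[3] + 6] = 2 and b = -3 implies it.
Countermodel: at the initial state a = {[-4] = 0, [-3] = 15215, [3] = 17422, [17428] = 2, [63073] = 7, elsewhere 17422}, b = -3, c = 6, the precondition holds but the weakest precondition fails.
Answer: invalid


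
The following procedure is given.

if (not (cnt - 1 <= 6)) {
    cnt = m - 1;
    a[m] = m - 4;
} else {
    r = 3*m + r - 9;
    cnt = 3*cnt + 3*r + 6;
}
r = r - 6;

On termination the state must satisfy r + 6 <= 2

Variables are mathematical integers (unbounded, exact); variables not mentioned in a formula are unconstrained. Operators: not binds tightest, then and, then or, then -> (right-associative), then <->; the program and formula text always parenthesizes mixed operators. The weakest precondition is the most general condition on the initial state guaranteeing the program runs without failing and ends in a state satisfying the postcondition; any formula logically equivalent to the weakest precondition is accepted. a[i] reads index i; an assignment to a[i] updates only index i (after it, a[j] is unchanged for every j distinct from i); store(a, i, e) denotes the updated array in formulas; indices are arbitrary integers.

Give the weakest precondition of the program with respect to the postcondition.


Working backward. After the program, the postcondition r + 6 <= 2 must hold; in canonical form it is r <= -4.
Before r := r - 6: r <= 2
Then branch requires r <= 2; else branch requires 3*m + r <= 11.
Before the if: ((not (cnt <= 7)) -> r <= 2) and (cnt <= 7 -> 3*m + r <= 11)
Answer: WP = ((not (cnt <= 7)) -> r <= 2) and (cnt <= 7 -> 3*m + r <= 11)


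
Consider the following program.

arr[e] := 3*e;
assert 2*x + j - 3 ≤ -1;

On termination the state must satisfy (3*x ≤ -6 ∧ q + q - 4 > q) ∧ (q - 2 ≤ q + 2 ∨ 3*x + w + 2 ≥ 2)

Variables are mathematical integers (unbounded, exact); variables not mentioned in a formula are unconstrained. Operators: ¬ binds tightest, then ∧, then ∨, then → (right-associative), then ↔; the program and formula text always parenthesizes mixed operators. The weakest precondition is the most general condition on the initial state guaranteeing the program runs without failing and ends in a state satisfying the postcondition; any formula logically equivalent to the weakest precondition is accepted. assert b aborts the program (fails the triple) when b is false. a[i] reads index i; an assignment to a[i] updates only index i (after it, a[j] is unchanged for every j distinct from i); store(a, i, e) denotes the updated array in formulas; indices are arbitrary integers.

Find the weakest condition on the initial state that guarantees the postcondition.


Working backward. After the program, the postcondition (3*x ≤ -6 ∧ q + q - 4 > q) ∧ (q - 2 ≤ q + 2 ∨ 3*x + w + 2 ≥ 2) must hold; in canonical form it is 3*x ≤ -6 ∧ q > 4.
Before assert 2*x + j - 3 ≤ -1: j + 2*x ≤ 2 ∧ 3*x ≤ -6 ∧ q > 4
Before arr[e] := 3*e: j + 2*x ≤ 2 ∧ 3*x ≤ -6 ∧ q > 4
Answer: WP = j + 2*x ≤ 2 ∧ 3*x ≤ -6 ∧ q > 4


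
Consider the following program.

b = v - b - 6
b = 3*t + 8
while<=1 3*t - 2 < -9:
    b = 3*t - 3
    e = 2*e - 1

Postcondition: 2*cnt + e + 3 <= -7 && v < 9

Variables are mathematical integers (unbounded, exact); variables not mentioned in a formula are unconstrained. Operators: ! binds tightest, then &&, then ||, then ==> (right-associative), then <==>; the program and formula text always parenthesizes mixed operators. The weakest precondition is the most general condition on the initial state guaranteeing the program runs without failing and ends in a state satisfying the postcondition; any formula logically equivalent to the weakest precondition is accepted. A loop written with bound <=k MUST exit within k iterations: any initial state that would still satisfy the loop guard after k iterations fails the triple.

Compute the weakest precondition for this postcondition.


Working backward. After the program, the postcondition 2*cnt + e + 3 <= -7 && v < 9 must hold; in canonical form it is 2*cnt + e <= -10 && v < 9.
Before the loop (bound <=1), unroll the exhaustion recursion (WP_0 = exit-now case; WP_j = one more guarded iteration, up to j = 1):
  WP_0: (!(3*t < -7)) && 2*cnt + e <= -10 && v < 9
  WP_1: (3*t < -7 ==> ((!(3*t < -7)) && 2*cnt + 2*e <= -9 && v < 9)) && ((!(3*t < -7)) ==> (2*cnt + e <= -10 && v < 9))
So before the loop: (3*t < -7 ==> ((!(3*t < -7)) && 2*cnt + 2*e <= -9 && v < 9)) && ((!(3*t < -7)) ==> (2*cnt + e <= -10 && v < 9))
Before b := 3*t + 8: (3*t < -7 ==> ((!(3*t < -7)) && 2*cnt + 2*e <= -9 && v < 9)) && ((!(3*t < -7)) ==> (2*cnt + e <= -10 && v < 9))
Before b := v - b - 6: (3*t < -7 ==> ((!(3*t < -7)) && 2*cnt + 2*e <= -9 && v < 9)) && ((!(3*t < -7)) ==> (2*cnt + e <= -10 && v < 9))
Answer: WP = (3*t < -7 ==> ((!(3*t < -7)) && 2*cnt + 2*e <= -9 && v < 9)) && ((!(3*t < -7)) ==> (2*cnt + e <= -10 && v < 9))


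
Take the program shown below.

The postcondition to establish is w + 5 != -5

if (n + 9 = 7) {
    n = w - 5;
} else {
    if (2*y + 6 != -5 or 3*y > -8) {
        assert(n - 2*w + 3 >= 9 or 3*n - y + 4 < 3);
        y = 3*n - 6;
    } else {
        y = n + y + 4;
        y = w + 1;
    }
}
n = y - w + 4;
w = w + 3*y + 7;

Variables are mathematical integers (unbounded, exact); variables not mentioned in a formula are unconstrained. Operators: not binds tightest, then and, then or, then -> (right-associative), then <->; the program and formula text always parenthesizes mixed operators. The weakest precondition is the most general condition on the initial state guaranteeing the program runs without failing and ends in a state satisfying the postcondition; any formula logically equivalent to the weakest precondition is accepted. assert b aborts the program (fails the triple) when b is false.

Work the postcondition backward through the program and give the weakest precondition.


Working backward. After the program, the postcondition w + 5 != -5 must hold; in canonical form it is w != -10.
Before w := w + 3*y + 7: w + 3*y != -17
Before n := y - w + 4: w + 3*y != -17
Then branch requires w + 3*y != -17; else branch requires ((2*y != -11 or 3*y > -8) -> ((n >= 2*w + 6 or 3*n < y - 1) and 9*n + w != 1)) and ((not (2*y != -11 or 3*y > -8)) -> 4*w != -20).
Before the if: (n = -2 -> w + 3*y != -17) and ((not (n = -2)) -> (((2*y != -11 or 3*y > -8) -> ((n >= 2*w + 6 or 3*n < y - 1) and 9*n + w != 1)) and ((not (2*y != -11 or 3*y > -8)) -> 4*w != -20)))
Answer: WP = (n = -2 -> w + 3*y != -17) and ((not (n = -2)) -> (((2*y != -11 or 3*y > -8) -> ((n >= 2*w + 6 or 3*n < y - 1) and 9*n + w != 1)) and ((not (2*y != -11 or 3*y > -8)) -> 4*w != -20)))
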